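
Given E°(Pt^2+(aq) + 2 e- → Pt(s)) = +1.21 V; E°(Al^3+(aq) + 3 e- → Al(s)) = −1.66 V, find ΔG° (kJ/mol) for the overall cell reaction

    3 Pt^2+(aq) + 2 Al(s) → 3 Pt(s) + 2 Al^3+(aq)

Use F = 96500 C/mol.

In the reaction as written Pt^2+(aq) is reduced, so the Pt²⁺/Pt couple is the cathode and Al³⁺/Al is the anode.
E°cell = +1.21 − (−1.66) = +2.87 V; balancing electrons gives n = 6.
ΔG° = −nFE°cell = −(6)(96500)(+2.87) J/mol = −1662 kJ/mol.

−1662 kJ/mol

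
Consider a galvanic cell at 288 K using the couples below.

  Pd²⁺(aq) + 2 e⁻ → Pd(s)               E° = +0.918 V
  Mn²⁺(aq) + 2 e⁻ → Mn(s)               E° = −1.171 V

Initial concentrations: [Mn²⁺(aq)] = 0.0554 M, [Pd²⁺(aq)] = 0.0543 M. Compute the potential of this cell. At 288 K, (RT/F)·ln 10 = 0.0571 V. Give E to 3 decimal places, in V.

The Pd²⁺/Pd couple has the more positive E°, so it is the cathode; Mn²⁺/Mn is the anode.
The standard potential is +0.918 − (−1.171) = +2.089 V and the balanced reaction transfers n = 2 electrons.
The balanced reaction is Pd²⁺(aq) + Mn(s) → Pd(s) + Mn²⁺(aq), so Q = [Mn²⁺(aq)] / [Pd²⁺(aq)] = 1.02 and log Q = 0.009.
Applying E = E° − (RT ln10/nF)·log Q gives +2.089 − (0.0571/2)(0.009) = +2.089 V.

+2.089 V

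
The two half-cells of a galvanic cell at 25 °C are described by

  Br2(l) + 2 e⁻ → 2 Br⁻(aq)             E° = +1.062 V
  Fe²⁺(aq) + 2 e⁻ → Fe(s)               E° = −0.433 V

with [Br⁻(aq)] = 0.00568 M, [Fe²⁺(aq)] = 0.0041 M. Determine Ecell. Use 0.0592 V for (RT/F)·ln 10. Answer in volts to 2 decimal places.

Since E°(Br₂/Br⁻) > E°(Fe²⁺/Fe), Br₂/Br⁻ serves as the cathode.
E°cell = +1.062 − (−0.433) = +1.495 V, with n = 2 electrons transferred.
Balancing gives Br2(l) + Fe(s) → 2 Br⁻(aq) + Fe²⁺(aq); hence Q = [Br⁻(aq)]^2·[Fe²⁺(aq)] = 1.32×10^−7 (log Q = −6.879).
Applying E = E° − (RT ln10/nF)·log Q gives +1.495 − (0.0592/2)(−6.879) = +1.70 V.

+1.70 V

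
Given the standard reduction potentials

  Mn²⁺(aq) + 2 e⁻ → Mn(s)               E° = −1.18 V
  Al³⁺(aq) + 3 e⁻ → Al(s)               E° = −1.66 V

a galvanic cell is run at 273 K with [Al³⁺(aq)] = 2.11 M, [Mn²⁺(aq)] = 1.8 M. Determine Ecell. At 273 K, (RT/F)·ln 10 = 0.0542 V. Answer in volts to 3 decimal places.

+0.481 V

Mn²⁺/Mn is reduced (cathode, E° = −1.18 V) and Al³⁺/Al is oxidized (anode).
The standard potential is −1.18 − (−1.66) = +0.48 V and the balanced reaction transfers n = 6 electrons.
For the overall reaction 3 Mn²⁺(aq) + 2 Al(s) → 3 Mn(s) + 2 Al³⁺(aq), Q = [Al³⁺(aq)]^2 / [Mn²⁺(aq)]^3 = 0.763, giving log Q = −0.117.
Applying E = E° − (RT ln10/nF)·log Q gives +0.48 − (0.0542/6)(−0.117) = +0.481 V.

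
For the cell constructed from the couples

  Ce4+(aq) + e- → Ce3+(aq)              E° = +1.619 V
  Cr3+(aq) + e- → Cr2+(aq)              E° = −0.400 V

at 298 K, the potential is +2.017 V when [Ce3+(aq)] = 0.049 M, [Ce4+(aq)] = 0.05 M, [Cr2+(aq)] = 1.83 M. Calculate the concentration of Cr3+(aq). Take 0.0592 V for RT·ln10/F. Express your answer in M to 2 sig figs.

2.0 M

The Ce⁴⁺/Ce³⁺ couple has the larger reduction potential, so it is the cathode: E°cell = +1.619 − (−0.400) = +2.019 V and n = 1.
Since E = E° − (0.0592/n)·log Q, log Q = n(E° − E)/0.0592 = 0.034.
Balancing electrons gives Ce4+(aq) + Cr2+(aq) → Ce3+(aq) + Cr3+(aq); thus Q = ([Ce3+(aq)]·[Cr3+(aq)]) / ([Ce4+(aq)]·[Cr2+(aq)]).
Substituting the known concentrations and solving, log [Cr3+(aq)] = 0.305 and [Cr3+(aq)] = 2.0 M.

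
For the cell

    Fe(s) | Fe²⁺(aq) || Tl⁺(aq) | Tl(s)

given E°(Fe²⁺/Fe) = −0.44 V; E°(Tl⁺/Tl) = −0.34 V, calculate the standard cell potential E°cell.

By convention the left-hand electrode in cell notation is the anode (oxidation) and the right-hand electrode is the cathode (reduction).
E°cell = E°(right) − E°(left) = −0.34 − (−0.44) = +0.10 V.

+0.10 V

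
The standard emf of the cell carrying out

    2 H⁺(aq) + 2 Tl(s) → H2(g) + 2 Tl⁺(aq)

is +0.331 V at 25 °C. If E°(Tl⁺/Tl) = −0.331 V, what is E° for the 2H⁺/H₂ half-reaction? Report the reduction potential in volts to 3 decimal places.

+0.000 V

In the reaction as written the 2H⁺/H₂ couple is reduced (cathode) and Tl⁺/Tl is oxidized (anode), so E°cell = E°(2H⁺/H₂) − E°(Tl⁺/Tl).
E°(2H⁺/H₂) = E°cell + E°(anode) = +0.331 + (−0.331) = +0.000 V.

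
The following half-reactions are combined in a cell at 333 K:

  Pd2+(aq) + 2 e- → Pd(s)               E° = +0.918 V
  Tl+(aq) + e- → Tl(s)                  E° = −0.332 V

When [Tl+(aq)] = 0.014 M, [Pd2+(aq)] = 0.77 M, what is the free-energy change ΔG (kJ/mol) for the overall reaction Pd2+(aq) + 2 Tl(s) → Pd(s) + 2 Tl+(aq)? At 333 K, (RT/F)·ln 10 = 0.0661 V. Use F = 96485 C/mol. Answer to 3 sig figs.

−264 kJ/mol

E°cell = +0.918 − (−0.332) = +1.250 V; the balanced reaction transfers n = 2 electrons.
Q = [Tl+(aq)]^2 / [Pd2+(aq)] = 0.000255, so log Q = −3.594 and E = +1.250 − (0.0661/2)(−3.594) = +1.3688 V.
ΔG = −nFE = −(2)(96485)(+1.3688) J/mol = −264 kJ/mol.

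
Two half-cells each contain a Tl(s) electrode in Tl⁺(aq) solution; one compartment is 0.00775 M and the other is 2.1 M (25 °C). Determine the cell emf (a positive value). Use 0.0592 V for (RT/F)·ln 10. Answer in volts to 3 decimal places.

0.144 V

For a concentration cell E°cell = 0, since both electrodes use the same couple.
The compartment with the higher Tl⁺(aq) concentration (2.1 M) acts as the cathode; ions are reduced there and produced at the dilute (0.00775 M) anode.
With n = 1, Ecell = −(0.0592/1)·log([dilute]/[conc]) = −(0.0592/1)·log(0.00775/2.1) = +0.144 V.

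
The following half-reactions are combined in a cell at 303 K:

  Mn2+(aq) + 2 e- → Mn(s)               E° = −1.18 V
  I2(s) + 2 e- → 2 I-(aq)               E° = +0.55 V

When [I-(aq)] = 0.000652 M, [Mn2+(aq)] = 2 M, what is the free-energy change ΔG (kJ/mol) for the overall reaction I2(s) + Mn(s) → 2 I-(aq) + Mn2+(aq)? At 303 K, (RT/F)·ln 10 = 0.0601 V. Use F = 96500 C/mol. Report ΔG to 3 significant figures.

E°cell = +0.55 − (−1.18) = +1.73 V; the balanced reaction transfers n = 2 electrons.
The reaction quotient is [I-(aq)]^2·[Mn2+(aq)] = 8.5×10^−7; by Nernst, E = +1.73 − (0.0601/2)(−6.070) = +1.9124 V.
Then ΔG = −nFE = −2 × 96500 × +1.9124 J/mol = −369 kJ/mol.

−369 kJ/mol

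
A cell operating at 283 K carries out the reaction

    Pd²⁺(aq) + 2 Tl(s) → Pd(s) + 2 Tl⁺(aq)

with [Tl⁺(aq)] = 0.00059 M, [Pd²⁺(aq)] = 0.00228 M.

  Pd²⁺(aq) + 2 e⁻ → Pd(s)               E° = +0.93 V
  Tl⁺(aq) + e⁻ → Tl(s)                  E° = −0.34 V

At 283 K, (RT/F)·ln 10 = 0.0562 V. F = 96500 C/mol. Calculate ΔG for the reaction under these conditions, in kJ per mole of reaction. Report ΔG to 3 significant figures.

The standard cell potential is +0.93 − (−0.34) = +1.27 V, with n = 2 electrons in the balanced equation.
Here Q = [Tl⁺(aq)]^2 / [Pd²⁺(aq)] = 0.000153 (log Q = −3.816), giving E = +1.27 − (0.0562/2)·(−3.816) = +1.3772 V.
ΔG = −nFE = −(2)(96500)(+1.3772) J/mol = −266 kJ/mol.

−266 kJ/mol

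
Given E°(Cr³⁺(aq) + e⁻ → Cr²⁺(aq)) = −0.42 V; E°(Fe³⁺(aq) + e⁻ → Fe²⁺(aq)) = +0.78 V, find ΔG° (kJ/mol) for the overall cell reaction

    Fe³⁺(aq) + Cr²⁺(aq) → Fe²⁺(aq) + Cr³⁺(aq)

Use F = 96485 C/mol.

In the reaction as written Fe³⁺(aq) is reduced, so the Fe³⁺/Fe²⁺ couple is the cathode and Cr³⁺/Cr²⁺ is the anode.
E°cell = +0.78 − (−0.42) = +1.20 V; balancing electrons gives n = 1.
ΔG° = −nFE°cell = −(1)(96485)(+1.20) J/mol = −116 kJ/mol.

−116 kJ/mol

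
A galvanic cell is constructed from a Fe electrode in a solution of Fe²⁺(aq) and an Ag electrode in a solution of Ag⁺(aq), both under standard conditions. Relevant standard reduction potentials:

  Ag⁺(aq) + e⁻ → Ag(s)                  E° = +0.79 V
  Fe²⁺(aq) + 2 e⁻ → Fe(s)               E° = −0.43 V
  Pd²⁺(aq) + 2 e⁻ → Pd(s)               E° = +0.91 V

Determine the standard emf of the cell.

Of the two couples in this cell, the one with the more positive reduction potential is reduced at the cathode: here that is Ag⁺/Ag (+0.79 V); Fe²⁺/Fe (−0.43 V) is the anode.
E°cell = E°(cathode) − E°(anode) = +0.79 − (−0.43) = +1.22 V.

+1.22 V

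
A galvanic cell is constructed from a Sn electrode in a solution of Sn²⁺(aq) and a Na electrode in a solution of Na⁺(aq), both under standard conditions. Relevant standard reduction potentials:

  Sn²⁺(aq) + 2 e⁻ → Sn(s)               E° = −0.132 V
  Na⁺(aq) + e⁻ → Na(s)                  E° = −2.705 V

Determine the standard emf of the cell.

Of the two couples in this cell, the one with the more positive reduction potential is reduced at the cathode: here that is Sn²⁺/Sn (−0.132 V); Na⁺/Na (−2.705 V) is the anode.
E°cell = E°(cathode) − E°(anode) = −0.132 − (−2.705) = +2.573 V.

+2.573 V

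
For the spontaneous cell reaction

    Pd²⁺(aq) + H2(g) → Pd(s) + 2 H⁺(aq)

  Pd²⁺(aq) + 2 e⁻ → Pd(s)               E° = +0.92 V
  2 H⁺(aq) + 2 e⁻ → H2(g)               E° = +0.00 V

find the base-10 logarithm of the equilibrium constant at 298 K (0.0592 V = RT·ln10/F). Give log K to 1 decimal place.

log K = 31.1

The Pd²⁺/Pd couple is reduced (cathode); E°cell = +0.92 − (+0.00) = +0.92 V with n = 2.
At equilibrium E = 0, so log K = nE°cell / 0.0592 = (2)(+0.92) / 0.0592 = 31.1.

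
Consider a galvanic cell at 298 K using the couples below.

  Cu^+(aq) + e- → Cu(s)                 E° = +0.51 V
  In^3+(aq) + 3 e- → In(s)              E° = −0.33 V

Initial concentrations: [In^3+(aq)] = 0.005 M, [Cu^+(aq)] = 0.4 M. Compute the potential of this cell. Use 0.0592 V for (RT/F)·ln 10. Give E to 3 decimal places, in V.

Since E°(Cu⁺/Cu) > E°(In³⁺/In), Cu⁺/Cu serves as the cathode.
The standard potential is +0.51 − (−0.33) = +0.84 V and the balanced reaction transfers n = 3 electrons.
Balancing gives 3 Cu^+(aq) + In(s) → 3 Cu(s) + In^3+(aq); hence Q = [In^3+(aq)] / [Cu^+(aq)]^3 = 0.0781 (log Q = −1.107).
E = E° − (0.0592/n)·log Q = +0.84 − (0.0592/3)(−1.107) = +0.862 V.

+0.862 V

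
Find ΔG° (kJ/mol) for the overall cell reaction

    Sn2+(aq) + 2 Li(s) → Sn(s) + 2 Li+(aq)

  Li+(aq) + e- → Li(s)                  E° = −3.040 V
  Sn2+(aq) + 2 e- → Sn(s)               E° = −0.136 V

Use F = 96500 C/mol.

In the reaction as written Sn2+(aq) is reduced, so the Sn²⁺/Sn couple is the cathode and Li⁺/Li is the anode.
E°cell = −0.136 − (−3.040) = +2.904 V; balancing electrons gives n = 2.
ΔG° = −nFE°cell = −(2)(96500)(+2.904) J/mol = −560 kJ/mol.

−560 kJ/mol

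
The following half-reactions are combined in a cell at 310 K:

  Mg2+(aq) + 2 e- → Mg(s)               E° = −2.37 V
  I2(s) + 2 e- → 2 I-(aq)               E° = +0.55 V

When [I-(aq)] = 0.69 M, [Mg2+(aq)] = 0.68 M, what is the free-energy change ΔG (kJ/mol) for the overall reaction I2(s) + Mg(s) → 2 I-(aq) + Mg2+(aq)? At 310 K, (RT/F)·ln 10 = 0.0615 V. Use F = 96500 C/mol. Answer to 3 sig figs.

−566 kJ/mol

With I₂/I⁻ reduced at the cathode, E°cell = +0.55 − (−2.37) = +2.92 V and n = 2.
Q = [I-(aq)]^2·[Mg2+(aq)] = 0.324, so log Q = −0.490 and E = +2.92 − (0.0615/2)(−0.490) = +2.9351 V.
Then ΔG = −nFE = −2 × 96500 × +2.9351 J/mol = −566 kJ/mol.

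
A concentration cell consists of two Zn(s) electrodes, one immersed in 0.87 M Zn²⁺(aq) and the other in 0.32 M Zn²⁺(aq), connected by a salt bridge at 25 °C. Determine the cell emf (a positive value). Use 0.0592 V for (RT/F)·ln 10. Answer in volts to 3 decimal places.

0.013 V

For a concentration cell E°cell = 0, since both electrodes use the same couple.
The compartment with the higher Zn²⁺(aq) concentration (0.87 M) acts as the cathode; ions are reduced there and produced at the dilute (0.32 M) anode.
With n = 2, Ecell = −(0.0592/2)·log([dilute]/[conc]) = −(0.0592/2)·log(0.32/0.87) = +0.013 V.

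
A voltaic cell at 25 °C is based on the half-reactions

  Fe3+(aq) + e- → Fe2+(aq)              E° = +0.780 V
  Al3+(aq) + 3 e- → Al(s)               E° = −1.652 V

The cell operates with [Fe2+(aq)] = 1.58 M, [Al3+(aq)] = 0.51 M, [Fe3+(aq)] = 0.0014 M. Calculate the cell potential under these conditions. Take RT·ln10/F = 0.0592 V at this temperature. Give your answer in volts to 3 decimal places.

Since E°(Fe³⁺/Fe²⁺) > E°(Al³⁺/Al), Fe³⁺/Fe²⁺ serves as the cathode.
E°cell = E°cat − E°an = +0.780 − (−1.652) = +2.432 V; n = 3.
Balancing gives 3 Fe3+(aq) + Al(s) → 3 Fe2+(aq) + Al3+(aq); hence Q = ([Fe2+(aq)]^3·[Al3+(aq)]) / [Fe3+(aq)]^3 = 7.33×10^8 (log Q = 8.865).
E = E° − (0.0592/n)·log Q = +2.432 − (0.0592/3)(8.865) = +2.257 V.

+2.257 V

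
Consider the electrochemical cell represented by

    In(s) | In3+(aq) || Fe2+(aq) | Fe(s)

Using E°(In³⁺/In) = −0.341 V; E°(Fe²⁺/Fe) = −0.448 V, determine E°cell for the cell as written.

−0.107 V

By convention the left-hand electrode in cell notation is the anode (oxidation) and the right-hand electrode is the cathode (reduction).
E°cell = E°(right) − E°(left) = −0.448 − (−0.341) = −0.107 V.
The negative sign shows that, as written, the cell would require an external voltage to drive the reaction.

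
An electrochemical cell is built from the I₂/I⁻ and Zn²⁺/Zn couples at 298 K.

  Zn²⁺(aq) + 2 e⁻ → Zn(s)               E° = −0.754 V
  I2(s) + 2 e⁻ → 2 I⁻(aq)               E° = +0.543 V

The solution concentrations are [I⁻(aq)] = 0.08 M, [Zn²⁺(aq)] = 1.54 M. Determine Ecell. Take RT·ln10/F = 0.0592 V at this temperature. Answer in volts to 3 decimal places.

+1.356 V

Since E°(I₂/I⁻) > E°(Zn²⁺/Zn), I₂/I⁻ serves as the cathode.
E°cell = E°cat − E°an = +0.543 − (−0.754) = +1.297 V; n = 2.
Balancing gives I2(s) + Zn(s) → 2 I⁻(aq) + Zn²⁺(aq); hence Q = [I⁻(aq)]^2·[Zn²⁺(aq)] = 0.00986 (log Q = −2.006).
E = E° − (0.0592/n)·log Q = +1.297 − (0.0592/2)(−2.006) = +1.356 V.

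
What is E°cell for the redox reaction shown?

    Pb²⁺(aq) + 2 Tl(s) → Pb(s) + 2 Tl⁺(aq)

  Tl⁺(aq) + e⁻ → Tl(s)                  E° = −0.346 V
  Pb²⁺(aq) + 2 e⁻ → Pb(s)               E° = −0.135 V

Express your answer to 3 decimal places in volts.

In the reaction as written, Pb²⁺(aq) is reduced (cathode) and Tl⁺(aq) is produced by oxidation at the anode.
E°cell = E°(cathode) − E°(anode) = −0.135 − (−0.346) = +0.211 V.

+0.211 V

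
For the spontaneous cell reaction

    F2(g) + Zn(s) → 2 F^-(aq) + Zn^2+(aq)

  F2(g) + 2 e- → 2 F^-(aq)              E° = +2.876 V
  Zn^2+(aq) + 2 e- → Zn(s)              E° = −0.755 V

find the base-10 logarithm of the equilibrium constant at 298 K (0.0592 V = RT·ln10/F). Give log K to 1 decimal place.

The F₂/F⁻ couple is reduced (cathode); E°cell = +2.876 − (−0.755) = +3.631 V with n = 2.
At equilibrium E = 0, so log K = nE°cell / 0.0592 = (2)(+3.631) / 0.0592 = 122.7.

log K = 122.7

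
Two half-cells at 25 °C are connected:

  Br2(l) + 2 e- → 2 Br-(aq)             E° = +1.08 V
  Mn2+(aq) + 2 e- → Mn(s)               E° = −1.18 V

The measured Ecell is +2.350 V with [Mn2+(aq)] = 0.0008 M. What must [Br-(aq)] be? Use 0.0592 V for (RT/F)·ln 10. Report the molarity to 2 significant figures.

The Br₂/Br⁻ couple has the larger reduction potential, so it is the cathode: E°cell = +1.08 − (−1.18) = +2.26 V and n = 2.
From the Nernst equation, log Q = n(E° − E)/0.0592 = 2·(+2.26 − (+2.350))/0.0592 = −3.041.
Balancing electrons gives Br2(l) + Mn(s) → 2 Br-(aq) + Mn2+(aq); thus Q = [Br-(aq)]^2·[Mn2+(aq)].
Substituting the known concentrations and solving, log [Br-(aq)] = 0.028 and [Br-(aq)] = 1.1 M.

1.1 M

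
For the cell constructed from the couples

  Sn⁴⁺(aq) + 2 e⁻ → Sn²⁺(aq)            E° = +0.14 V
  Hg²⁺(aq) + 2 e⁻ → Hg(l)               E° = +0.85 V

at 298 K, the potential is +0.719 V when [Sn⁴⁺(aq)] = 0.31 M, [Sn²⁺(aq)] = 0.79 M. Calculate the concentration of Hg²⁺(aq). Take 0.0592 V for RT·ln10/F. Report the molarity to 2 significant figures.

Hg²⁺/Hg is the cathode (higher E°); E°cell = +0.85 − (+0.14) = +0.71 V with n = 2.
Since E = E° − (0.0592/n)·log Q, log Q = n(E° − E)/0.0592 = −0.304.
The balanced reaction is Hg²⁺(aq) + Sn²⁺(aq) → Hg(l) + Sn⁴⁺(aq), so Q = [Sn⁴⁺(aq)] / ([Hg²⁺(aq)]·[Sn²⁺(aq)]).
Isolating [Hg²⁺(aq)] in Q = 10^{−0.304} yields log [Hg²⁺(aq)] = −0.102, i.e. 0.79 M.

0.79 M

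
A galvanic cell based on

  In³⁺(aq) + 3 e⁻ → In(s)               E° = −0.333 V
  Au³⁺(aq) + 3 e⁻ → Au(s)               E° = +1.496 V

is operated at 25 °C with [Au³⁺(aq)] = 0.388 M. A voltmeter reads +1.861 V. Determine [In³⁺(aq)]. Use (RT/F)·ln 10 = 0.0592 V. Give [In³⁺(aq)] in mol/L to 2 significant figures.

Au³⁺/Au is the cathode (higher E°); E°cell = +1.496 − (−0.333) = +1.829 V with n = 3.
From the Nernst equation, log Q = n(E° − E)/0.0592 = 3·(+1.829 − (+1.861))/0.0592 = −1.622.
Balancing electrons gives Au³⁺(aq) + In(s) → Au(s) + In³⁺(aq); thus Q = [In³⁺(aq)] / [Au³⁺(aq)].
Solving for the unknown gives log [In³⁺(aq)] = −2.033, so [In³⁺(aq)] ≈ 0.0093 M.

0.0093 M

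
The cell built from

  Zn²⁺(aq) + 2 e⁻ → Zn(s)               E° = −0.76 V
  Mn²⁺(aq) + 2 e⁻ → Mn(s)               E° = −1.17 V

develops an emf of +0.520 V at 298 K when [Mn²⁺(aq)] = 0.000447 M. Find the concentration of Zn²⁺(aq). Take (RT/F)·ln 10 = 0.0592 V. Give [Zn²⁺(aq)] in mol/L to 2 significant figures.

With Zn²⁺/Zn at the cathode and Mn²⁺/Mn at the anode, E°cell = −0.76 − (−1.17) = +0.41 V (n = 2).
Rearranging E = E° − (0.0592/n)·log Q gives log Q = 2(+0.41 − (+0.520))/0.0592 = −3.716.
Balancing electrons gives Zn²⁺(aq) + Mn(s) → Zn(s) + Mn²⁺(aq); thus Q = [Mn²⁺(aq)] / [Zn²⁺(aq)].
Solving for the unknown gives log [Zn²⁺(aq)] = 0.366, so [Zn²⁺(aq)] ≈ 2.3 M.

2.3 M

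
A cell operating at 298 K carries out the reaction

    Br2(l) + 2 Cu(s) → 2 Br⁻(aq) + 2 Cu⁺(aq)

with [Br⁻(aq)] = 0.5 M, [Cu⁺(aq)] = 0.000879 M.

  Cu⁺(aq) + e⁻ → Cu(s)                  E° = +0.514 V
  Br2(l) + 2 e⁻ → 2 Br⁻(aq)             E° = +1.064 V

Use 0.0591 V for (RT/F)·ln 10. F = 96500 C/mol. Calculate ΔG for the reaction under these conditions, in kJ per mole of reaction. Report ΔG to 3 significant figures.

−144 kJ/mol

With Br₂/Br⁻ reduced at the cathode, E°cell = +1.064 − (+0.514) = +0.550 V and n = 2.
Here Q = [Br⁻(aq)]^2·[Cu⁺(aq)]^2 = 1.93×10^−7 (log Q = −6.714), giving E = +0.550 − (0.0591/2)·(−6.714) = +0.7484 V.
Finally ΔG = −nFE = −(2)(96500 C/mol)(+0.7484 V) = −144 kJ/mol.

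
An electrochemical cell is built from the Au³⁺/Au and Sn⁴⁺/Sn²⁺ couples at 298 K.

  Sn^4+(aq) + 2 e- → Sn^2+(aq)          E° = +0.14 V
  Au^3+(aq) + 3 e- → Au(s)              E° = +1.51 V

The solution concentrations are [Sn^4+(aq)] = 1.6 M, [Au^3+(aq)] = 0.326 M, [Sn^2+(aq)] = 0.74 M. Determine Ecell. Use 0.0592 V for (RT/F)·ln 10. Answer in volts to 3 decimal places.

Au³⁺/Au is reduced (cathode, E° = +1.51 V) and Sn⁴⁺/Sn²⁺ is oxidized (anode).
E°cell = +1.51 − (+0.14) = +1.37 V, with n = 6 electrons transferred.
Balancing gives 2 Au^3+(aq) + 3 Sn^2+(aq) → 2 Au(s) + 3 Sn^4+(aq); hence Q = [Sn^4+(aq)]^3 / ([Au^3+(aq)]^2·[Sn^2+(aq)]^3) = 95.1 (log Q = 1.978).
E = E° − (0.0592/n)·log Q = +1.37 − (0.0592/6)(1.978) = +1.350 V.

+1.350 V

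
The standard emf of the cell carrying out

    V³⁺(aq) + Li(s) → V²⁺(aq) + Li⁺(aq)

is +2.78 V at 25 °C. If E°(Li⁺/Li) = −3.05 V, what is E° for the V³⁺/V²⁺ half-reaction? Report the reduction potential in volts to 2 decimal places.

−0.27 V

In the reaction as written the V³⁺/V²⁺ couple is reduced (cathode) and Li⁺/Li is oxidized (anode), so E°cell = E°(V³⁺/V²⁺) − E°(Li⁺/Li).
E°(V³⁺/V²⁺) = E°cell + E°(anode) = +2.78 + (−3.05) = −0.27 V.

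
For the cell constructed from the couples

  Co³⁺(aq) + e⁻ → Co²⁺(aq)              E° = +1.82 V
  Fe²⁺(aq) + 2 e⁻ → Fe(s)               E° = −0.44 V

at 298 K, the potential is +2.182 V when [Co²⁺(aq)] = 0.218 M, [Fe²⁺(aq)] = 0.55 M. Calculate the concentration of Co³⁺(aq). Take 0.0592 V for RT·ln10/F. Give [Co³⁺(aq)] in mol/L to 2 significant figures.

With Co³⁺/Co²⁺ at the cathode and Fe²⁺/Fe at the anode, E°cell = +1.82 − (−0.44) = +2.26 V (n = 2).
Since E = E° − (0.0592/n)·log Q, log Q = n(E° − E)/0.0592 = 2.635.
Balancing electrons gives 2 Co³⁺(aq) + Fe(s) → 2 Co²⁺(aq) + Fe²⁺(aq); thus Q = ([Co²⁺(aq)]^2·[Fe²⁺(aq)]) / [Co³⁺(aq)]^2.
Isolating [Co³⁺(aq)] in Q = 10^{2.635} yields log [Co³⁺(aq)] = −2.109, i.e. 0.0078 M.

0.0078 M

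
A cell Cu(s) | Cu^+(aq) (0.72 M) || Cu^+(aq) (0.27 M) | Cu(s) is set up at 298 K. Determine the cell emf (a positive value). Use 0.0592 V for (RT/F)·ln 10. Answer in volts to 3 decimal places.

For a concentration cell E°cell = 0, since both electrodes use the same couple.
The compartment with the higher Cu^+(aq) concentration (0.72 M) acts as the cathode; ions are reduced there and produced at the dilute (0.27 M) anode.
With n = 1, Ecell = −(0.0592/1)·log([dilute]/[conc]) = −(0.0592/1)·log(0.27/0.72) = +0.025 V.

0.025 V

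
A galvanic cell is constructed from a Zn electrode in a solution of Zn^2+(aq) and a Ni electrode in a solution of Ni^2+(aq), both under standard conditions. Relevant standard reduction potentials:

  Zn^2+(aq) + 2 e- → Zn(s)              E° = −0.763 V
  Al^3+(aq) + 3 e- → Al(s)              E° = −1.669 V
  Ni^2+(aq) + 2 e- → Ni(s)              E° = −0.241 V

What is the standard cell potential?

Of the two couples in this cell, the one with the more positive reduction potential is reduced at the cathode: here that is Ni²⁺/Ni (−0.241 V); Zn²⁺/Zn (−0.763 V) is the anode.
E°cell = E°(cathode) − E°(anode) = −0.241 − (−0.763) = +0.522 V.

+0.522 V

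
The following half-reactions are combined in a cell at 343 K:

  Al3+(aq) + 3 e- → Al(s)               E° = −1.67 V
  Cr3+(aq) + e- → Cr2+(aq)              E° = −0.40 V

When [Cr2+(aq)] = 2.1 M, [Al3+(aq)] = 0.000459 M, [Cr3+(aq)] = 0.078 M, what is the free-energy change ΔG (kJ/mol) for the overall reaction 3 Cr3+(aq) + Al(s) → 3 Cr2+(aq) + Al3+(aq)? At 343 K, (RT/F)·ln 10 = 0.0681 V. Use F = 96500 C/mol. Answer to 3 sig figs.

−361 kJ/mol

With Cr³⁺/Cr²⁺ reduced at the cathode, E°cell = −0.40 − (−1.67) = +1.27 V and n = 3.
Here Q = ([Cr2+(aq)]^3·[Al3+(aq)]) / [Cr3+(aq)]^3 = 8.96 (log Q = 0.952), giving E = +1.27 − (0.0681/3)·(0.952) = +1.2484 V.
Finally ΔG = −nFE = −(3)(96500 C/mol)(+1.2484 V) = −361 kJ/mol.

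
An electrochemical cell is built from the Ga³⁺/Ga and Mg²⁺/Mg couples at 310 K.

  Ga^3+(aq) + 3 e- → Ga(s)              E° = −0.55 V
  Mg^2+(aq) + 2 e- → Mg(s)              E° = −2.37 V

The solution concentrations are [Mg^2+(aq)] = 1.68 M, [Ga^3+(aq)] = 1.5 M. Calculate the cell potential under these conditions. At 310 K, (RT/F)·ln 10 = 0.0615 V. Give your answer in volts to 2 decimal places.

+1.82 V

The Ga³⁺/Ga couple has the more positive E°, so it is the cathode; Mg²⁺/Mg is the anode.
The standard potential is −0.55 − (−2.37) = +1.82 V and the balanced reaction transfers n = 6 electrons.
Balancing gives 2 Ga^3+(aq) + 3 Mg(s) → 2 Ga(s) + 3 Mg^2+(aq); hence Q = [Mg^2+(aq)]^3 / [Ga^3+(aq)]^2 = 2.11 (log Q = 0.324).
E = E° − (0.0615/n)·log Q = +1.82 − (0.0615/6)(0.324) = +1.82 V.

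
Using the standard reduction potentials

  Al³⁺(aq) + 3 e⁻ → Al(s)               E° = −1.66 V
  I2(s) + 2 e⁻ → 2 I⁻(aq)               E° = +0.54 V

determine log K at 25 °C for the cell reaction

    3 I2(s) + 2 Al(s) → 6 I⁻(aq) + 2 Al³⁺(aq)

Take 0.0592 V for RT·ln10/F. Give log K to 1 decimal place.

log K = 223.0

The I₂/I⁻ couple is reduced (cathode); E°cell = +0.54 − (−1.66) = +2.20 V with n = 6.
At equilibrium E = 0, so log K = nE°cell / 0.0592 = (6)(+2.20) / 0.0592 = 223.0.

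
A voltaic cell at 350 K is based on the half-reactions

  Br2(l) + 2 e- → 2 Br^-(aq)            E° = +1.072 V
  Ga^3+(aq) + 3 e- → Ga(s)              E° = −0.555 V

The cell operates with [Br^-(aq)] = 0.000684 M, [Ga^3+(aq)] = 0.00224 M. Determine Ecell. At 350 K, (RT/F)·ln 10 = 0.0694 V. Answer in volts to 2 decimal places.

Since E°(Br₂/Br⁻) > E°(Ga³⁺/Ga), Br₂/Br⁻ serves as the cathode.
E°cell = E°cat − E°an = +1.072 − (−0.555) = +1.627 V; n = 6.
For the overall reaction 3 Br2(l) + 2 Ga(s) → 6 Br^-(aq) + 2 Ga^3+(aq), Q = [Br^-(aq)]^6·[Ga^3+(aq)]^2 = 5.14×10^−25, giving log Q = −24.289.
By the Nernst equation, E = +1.627 − (0.0694/6)·(−24.289) = +1.91 V.

+1.91 V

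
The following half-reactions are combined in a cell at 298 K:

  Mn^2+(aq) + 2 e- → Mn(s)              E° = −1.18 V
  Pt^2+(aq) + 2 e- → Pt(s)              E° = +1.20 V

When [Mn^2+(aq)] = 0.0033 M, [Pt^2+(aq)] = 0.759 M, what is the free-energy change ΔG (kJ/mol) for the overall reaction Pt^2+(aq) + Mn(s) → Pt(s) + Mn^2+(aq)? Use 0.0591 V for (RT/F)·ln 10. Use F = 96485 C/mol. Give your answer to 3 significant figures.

−473 kJ/mol

The standard cell potential is +1.20 − (−1.18) = +2.38 V, with n = 2 electrons in the balanced equation.
Here Q = [Mn^2+(aq)] / [Pt^2+(aq)] = 0.00435 (log Q = −2.362), giving E = +2.38 − (0.0591/2)·(−2.362) = +2.4498 V.
ΔG = −nFE = −(2)(96485)(+2.4498) J/mol = −473 kJ/mol.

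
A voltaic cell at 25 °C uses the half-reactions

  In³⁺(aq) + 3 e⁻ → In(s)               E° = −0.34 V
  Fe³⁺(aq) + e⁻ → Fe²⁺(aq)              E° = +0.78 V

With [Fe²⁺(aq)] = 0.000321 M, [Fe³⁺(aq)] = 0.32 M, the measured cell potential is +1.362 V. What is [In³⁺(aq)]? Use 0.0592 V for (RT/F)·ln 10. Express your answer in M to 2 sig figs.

The Fe³⁺/Fe²⁺ couple has the larger reduction potential, so it is the cathode: E°cell = +0.78 − (−0.34) = +1.12 V and n = 3.
Rearranging E = E° − (0.0592/n)·log Q gives log Q = 3(+1.12 − (+1.362))/0.0592 = −12.264.
For 3 Fe³⁺(aq) + In(s) → 3 Fe²⁺(aq) + In³⁺(aq), the reaction quotient is Q = ([Fe²⁺(aq)]^3·[In³⁺(aq)]) / [Fe³⁺(aq)]^3.
Solving for the unknown gives log [In³⁺(aq)] = −3.268, so [In³⁺(aq)] ≈ 0.00054 M.

0.00054 M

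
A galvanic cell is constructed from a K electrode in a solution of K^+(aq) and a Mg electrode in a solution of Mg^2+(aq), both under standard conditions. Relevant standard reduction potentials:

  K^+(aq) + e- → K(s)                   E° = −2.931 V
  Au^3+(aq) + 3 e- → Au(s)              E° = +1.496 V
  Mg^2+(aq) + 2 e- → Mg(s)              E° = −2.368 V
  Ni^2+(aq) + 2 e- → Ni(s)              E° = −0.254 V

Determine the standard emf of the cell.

Of the two couples in this cell, the one with the more positive reduction potential is reduced at the cathode: here that is Mg²⁺/Mg (−2.368 V); K⁺/K (−2.931 V) is the anode.
E°cell = E°(cathode) − E°(anode) = −2.368 − (−2.931) = +0.563 V.

+0.563 V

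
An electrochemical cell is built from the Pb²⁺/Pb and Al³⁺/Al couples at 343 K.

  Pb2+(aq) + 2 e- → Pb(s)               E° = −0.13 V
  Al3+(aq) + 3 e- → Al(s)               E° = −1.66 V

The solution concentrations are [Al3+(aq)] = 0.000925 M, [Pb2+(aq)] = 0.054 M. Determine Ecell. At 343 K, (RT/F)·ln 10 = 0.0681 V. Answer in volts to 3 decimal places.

+1.556 V

Since E°(Pb²⁺/Pb) > E°(Al³⁺/Al), Pb²⁺/Pb serves as the cathode.
E°cell = −0.13 − (−1.66) = +1.53 V, with n = 6 electrons transferred.
The balanced reaction is 3 Pb2+(aq) + 2 Al(s) → 3 Pb(s) + 2 Al3+(aq), so Q = [Al3+(aq)]^2 / [Pb2+(aq)]^3 = 0.00543 and log Q = −2.265.
E = E° − (0.0681/n)·log Q = +1.53 − (0.0681/6)(−2.265) = +1.556 V.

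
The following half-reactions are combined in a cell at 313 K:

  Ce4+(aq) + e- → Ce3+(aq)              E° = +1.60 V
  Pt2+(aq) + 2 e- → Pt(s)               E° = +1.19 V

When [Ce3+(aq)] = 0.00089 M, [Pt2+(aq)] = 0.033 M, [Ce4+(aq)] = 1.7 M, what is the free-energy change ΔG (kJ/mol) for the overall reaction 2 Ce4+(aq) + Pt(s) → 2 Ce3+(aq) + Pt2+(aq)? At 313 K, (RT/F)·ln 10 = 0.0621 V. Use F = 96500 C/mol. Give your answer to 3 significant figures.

The standard cell potential is +1.60 − (+1.19) = +0.41 V, with n = 2 electrons in the balanced equation.
Q = ([Ce3+(aq)]^2·[Pt2+(aq)]) / [Ce4+(aq)]^2 = 9.04×10^−9, so log Q = −8.044 and E = +0.41 − (0.0621/2)(−8.044) = +0.6598 V.
Then ΔG = −nFE = −2 × 96500 × +0.6598 J/mol = −127 kJ/mol.

−127 kJ/mol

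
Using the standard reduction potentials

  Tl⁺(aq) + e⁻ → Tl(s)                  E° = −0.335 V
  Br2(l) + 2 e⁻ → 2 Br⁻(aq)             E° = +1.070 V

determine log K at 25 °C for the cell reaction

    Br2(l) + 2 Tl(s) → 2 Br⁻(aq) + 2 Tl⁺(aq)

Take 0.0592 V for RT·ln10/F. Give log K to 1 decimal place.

The Br₂/Br⁻ couple is reduced (cathode); E°cell = +1.070 − (−0.335) = +1.405 V with n = 2.
At equilibrium E = 0, so log K = nE°cell / 0.0592 = (2)(+1.405) / 0.0592 = 47.5.

log K = 47.5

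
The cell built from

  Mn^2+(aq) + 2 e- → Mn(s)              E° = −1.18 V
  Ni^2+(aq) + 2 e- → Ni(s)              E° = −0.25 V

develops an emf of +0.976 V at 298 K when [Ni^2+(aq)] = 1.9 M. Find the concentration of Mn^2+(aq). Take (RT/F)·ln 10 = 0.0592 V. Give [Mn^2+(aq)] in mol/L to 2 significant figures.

With Ni²⁺/Ni at the cathode and Mn²⁺/Mn at the anode, E°cell = −0.25 − (−1.18) = +0.93 V (n = 2).
From the Nernst equation, log Q = n(E° − E)/0.0592 = 2·(+0.93 − (+0.976))/0.0592 = −1.554.
Balancing electrons gives Ni^2+(aq) + Mn(s) → Ni(s) + Mn^2+(aq); thus Q = [Mn^2+(aq)] / [Ni^2+(aq)].
Solving for the unknown gives log [Mn^2+(aq)] = −1.275, so [Mn^2+(aq)] ≈ 0.053 M.

0.053 M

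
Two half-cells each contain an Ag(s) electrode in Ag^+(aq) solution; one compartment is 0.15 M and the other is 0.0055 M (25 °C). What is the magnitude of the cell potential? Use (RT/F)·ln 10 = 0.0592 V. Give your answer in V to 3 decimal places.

0.085 V

For a concentration cell E°cell = 0, since both electrodes use the same couple.
The compartment with the higher Ag^+(aq) concentration (0.15 M) acts as the cathode; ions are reduced there and produced at the dilute (0.0055 M) anode.
With n = 1, Ecell = −(0.0592/1)·log([dilute]/[conc]) = −(0.0592/1)·log(0.0055/0.15) = +0.085 V.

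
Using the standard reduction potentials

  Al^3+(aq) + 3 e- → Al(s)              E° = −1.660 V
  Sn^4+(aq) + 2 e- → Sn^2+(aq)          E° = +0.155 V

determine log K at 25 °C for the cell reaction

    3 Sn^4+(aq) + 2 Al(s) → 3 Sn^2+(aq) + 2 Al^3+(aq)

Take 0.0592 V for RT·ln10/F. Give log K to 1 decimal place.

The Sn⁴⁺/Sn²⁺ couple is reduced (cathode); E°cell = +0.155 − (−1.660) = +1.815 V with n = 6.
At equilibrium E = 0, so log K = nE°cell / 0.0592 = (6)(+1.815) / 0.0592 = 184.0.

log K = 184.0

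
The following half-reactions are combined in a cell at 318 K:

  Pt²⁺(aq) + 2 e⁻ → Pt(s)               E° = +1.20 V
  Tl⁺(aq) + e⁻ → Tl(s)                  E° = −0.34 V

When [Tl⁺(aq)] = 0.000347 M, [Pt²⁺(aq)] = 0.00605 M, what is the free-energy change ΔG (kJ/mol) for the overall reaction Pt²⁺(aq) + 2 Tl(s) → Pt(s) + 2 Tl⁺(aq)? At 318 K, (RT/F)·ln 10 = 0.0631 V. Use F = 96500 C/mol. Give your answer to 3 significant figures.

−326 kJ/mol

E°cell = +1.20 − (−0.34) = +1.54 V; the balanced reaction transfers n = 2 electrons.
The reaction quotient is [Tl⁺(aq)]^2 / [Pt²⁺(aq)] = 1.99×10^−5; by Nernst, E = +1.54 − (0.0631/2)(−4.701) = +1.6883 V.
Finally ΔG = −nFE = −(2)(96500 C/mol)(+1.6883 V) = −326 kJ/mol.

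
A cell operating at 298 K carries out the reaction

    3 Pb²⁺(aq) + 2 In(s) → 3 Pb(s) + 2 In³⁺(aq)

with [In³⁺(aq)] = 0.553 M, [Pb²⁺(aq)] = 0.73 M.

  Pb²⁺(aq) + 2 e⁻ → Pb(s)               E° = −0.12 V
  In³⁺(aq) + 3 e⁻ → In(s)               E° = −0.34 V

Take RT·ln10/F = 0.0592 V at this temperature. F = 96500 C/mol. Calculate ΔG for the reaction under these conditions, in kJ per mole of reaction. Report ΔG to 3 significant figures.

−128 kJ/mol

With Pb²⁺/Pb reduced at the cathode, E°cell = −0.12 − (−0.34) = +0.22 V and n = 6.
The reaction quotient is [In³⁺(aq)]^2 / [Pb²⁺(aq)]^3 = 0.786; by Nernst, E = +0.22 − (0.0592/6)(−0.105) = +0.2210 V.
ΔG = −nFE = −(6)(96500)(+0.2210) J/mol = −128 kJ/mol.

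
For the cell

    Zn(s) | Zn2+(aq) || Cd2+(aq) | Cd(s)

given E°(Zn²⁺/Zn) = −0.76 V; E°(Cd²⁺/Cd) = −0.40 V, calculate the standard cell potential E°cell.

+0.36 V

By convention the left-hand electrode in cell notation is the anode (oxidation) and the right-hand electrode is the cathode (reduction).
E°cell = E°(right) − E°(left) = −0.40 − (−0.76) = +0.36 V.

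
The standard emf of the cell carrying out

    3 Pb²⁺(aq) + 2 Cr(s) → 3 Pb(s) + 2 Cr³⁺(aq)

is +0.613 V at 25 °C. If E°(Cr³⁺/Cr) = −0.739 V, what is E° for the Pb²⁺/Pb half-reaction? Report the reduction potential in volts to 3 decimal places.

In the reaction as written the Pb²⁺/Pb couple is reduced (cathode) and Cr³⁺/Cr is oxidized (anode), so E°cell = E°(Pb²⁺/Pb) − E°(Cr³⁺/Cr).
E°(Pb²⁺/Pb) = E°cell + E°(anode) = +0.613 + (−0.739) = −0.126 V.

−0.126 V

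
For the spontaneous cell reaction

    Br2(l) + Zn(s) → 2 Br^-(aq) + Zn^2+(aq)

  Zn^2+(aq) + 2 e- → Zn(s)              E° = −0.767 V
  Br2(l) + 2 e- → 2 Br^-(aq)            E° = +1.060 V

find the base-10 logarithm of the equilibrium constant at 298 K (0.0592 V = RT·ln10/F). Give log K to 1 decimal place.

The Br₂/Br⁻ couple is reduced (cathode); E°cell = +1.060 − (−0.767) = +1.827 V with n = 2.
At equilibrium E = 0, so log K = nE°cell / 0.0592 = (2)(+1.827) / 0.0592 = 61.7.

log K = 61.7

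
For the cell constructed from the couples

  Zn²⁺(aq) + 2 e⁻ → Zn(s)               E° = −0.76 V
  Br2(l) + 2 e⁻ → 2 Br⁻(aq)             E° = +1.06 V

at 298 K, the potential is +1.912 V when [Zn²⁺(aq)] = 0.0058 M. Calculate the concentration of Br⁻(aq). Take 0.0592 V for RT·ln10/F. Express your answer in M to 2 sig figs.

0.37 M

The Br₂/Br⁻ couple has the larger reduction potential, so it is the cathode: E°cell = +1.06 − (−0.76) = +1.82 V and n = 2.
Rearranging E = E° − (0.0592/n)·log Q gives log Q = 2(+1.82 − (+1.912))/0.0592 = −3.108.
For Br2(l) + Zn(s) → 2 Br⁻(aq) + Zn²⁺(aq), the reaction quotient is Q = [Br⁻(aq)]^2·[Zn²⁺(aq)].
Isolating [Br⁻(aq)] in Q = 10^{−3.108} yields log [Br⁻(aq)] = −0.436, i.e. 0.37 M.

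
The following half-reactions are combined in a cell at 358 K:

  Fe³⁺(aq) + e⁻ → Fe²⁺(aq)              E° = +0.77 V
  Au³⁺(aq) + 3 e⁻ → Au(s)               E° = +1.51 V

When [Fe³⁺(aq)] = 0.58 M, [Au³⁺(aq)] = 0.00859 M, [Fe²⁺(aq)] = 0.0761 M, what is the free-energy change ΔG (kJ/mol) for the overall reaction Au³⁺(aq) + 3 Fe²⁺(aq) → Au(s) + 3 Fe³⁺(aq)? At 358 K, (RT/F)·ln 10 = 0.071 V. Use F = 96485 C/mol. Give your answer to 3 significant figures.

−182 kJ/mol

With Au³⁺/Au reduced at the cathode, E°cell = +1.51 − (+0.77) = +0.74 V and n = 3.
Q = [Fe³⁺(aq)]^3 / ([Au³⁺(aq)]·[Fe²⁺(aq)]^3) = 5.15×10^4, so log Q = 4.712 and E = +0.74 − (0.071/3)(4.712) = +0.6285 V.
ΔG = −nFE = −(3)(96485)(+0.6285) J/mol = −182 kJ/mol.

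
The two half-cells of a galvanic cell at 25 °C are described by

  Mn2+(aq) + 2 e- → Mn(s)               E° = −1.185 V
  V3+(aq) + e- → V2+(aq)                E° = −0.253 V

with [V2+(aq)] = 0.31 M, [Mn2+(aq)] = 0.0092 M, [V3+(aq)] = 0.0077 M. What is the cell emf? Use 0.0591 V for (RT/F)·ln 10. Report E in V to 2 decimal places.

V³⁺/V²⁺ is reduced (cathode, E° = −0.253 V) and Mn²⁺/Mn is oxidized (anode).
The standard potential is −0.253 − (−1.185) = +0.932 V and the balanced reaction transfers n = 2 electrons.
The balanced reaction is 2 V3+(aq) + Mn(s) → 2 V2+(aq) + Mn2+(aq), so Q = ([V2+(aq)]^2·[Mn2+(aq)]) / [V3+(aq)]^2 = 14.9 and log Q = 1.174.
Applying E = E° − (RT ln10/nF)·log Q gives +0.932 − (0.0591/2)(1.174) = +0.90 V.

+0.90 V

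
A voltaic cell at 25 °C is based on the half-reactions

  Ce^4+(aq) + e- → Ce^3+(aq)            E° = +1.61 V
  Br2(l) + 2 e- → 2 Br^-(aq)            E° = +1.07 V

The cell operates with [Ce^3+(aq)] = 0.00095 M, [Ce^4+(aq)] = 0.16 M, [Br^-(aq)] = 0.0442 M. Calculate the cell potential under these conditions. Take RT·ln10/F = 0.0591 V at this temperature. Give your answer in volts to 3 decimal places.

Since E°(Ce⁴⁺/Ce³⁺) > E°(Br₂/Br⁻), Ce⁴⁺/Ce³⁺ serves as the cathode.
E°cell = E°cat − E°an = +1.61 − (+1.07) = +0.54 V; n = 2.
The balanced reaction is 2 Ce^4+(aq) + 2 Br^-(aq) → 2 Ce^3+(aq) + Br2(l), so Q = [Ce^3+(aq)]^2 / ([Ce^4+(aq)]^2·[Br^-(aq)]^2) = 0.018 and log Q = −1.744.
E = E° − (0.0591/n)·log Q = +0.54 − (0.0591/2)(−1.744) = +0.592 V.

+0.592 V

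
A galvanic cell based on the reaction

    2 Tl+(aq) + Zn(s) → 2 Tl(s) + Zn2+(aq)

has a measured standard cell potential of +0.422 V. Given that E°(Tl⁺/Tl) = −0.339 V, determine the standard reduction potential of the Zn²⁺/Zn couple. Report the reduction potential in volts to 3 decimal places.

In the reaction as written the Tl⁺/Tl couple is reduced (cathode) and Zn²⁺/Zn is oxidized (anode), so E°cell = E°(Tl⁺/Tl) − E°(Zn²⁺/Zn).
E°(Zn²⁺/Zn) = E°(cathode) − E°cell = −0.339 − (+0.422) = −0.761 V.

−0.761 V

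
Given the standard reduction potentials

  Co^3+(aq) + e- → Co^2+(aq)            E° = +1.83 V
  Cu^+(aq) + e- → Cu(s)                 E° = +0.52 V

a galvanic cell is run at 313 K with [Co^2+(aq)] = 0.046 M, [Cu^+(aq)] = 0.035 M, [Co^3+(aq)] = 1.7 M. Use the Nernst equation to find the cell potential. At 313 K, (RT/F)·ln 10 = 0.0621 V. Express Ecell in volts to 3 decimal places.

The Co³⁺/Co²⁺ couple has the more positive E°, so it is the cathode; Cu⁺/Cu is the anode.
E°cell = +1.83 − (+0.52) = +1.31 V, with n = 1 electron transferred.
For the overall reaction Co^3+(aq) + Cu(s) → Co^2+(aq) + Cu^+(aq), Q = ([Co^2+(aq)]·[Cu^+(aq)]) / [Co^3+(aq)] = 0.000947, giving log Q = −3.024.
E = E° − (0.0621/n)·log Q = +1.31 − (0.0621/1)(−3.024) = +1.498 V.

+1.498 V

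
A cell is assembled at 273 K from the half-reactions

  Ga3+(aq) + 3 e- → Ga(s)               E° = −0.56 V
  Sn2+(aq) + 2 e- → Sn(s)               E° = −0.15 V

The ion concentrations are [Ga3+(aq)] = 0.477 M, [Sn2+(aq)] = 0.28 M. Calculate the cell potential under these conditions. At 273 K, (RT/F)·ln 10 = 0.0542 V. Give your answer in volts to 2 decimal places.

+0.40 V

Since E°(Sn²⁺/Sn) > E°(Ga³⁺/Ga), Sn²⁺/Sn serves as the cathode.
E°cell = E°cat − E°an = −0.15 − (−0.56) = +0.41 V; n = 6.
Balancing gives 3 Sn2+(aq) + 2 Ga(s) → 3 Sn(s) + 2 Ga3+(aq); hence Q = [Ga3+(aq)]^2 / [Sn2+(aq)]^3 = 10.4 (log Q = 1.016).
Applying E = E° − (RT ln10/nF)·log Q gives +0.41 − (0.0542/6)(1.016) = +0.40 V.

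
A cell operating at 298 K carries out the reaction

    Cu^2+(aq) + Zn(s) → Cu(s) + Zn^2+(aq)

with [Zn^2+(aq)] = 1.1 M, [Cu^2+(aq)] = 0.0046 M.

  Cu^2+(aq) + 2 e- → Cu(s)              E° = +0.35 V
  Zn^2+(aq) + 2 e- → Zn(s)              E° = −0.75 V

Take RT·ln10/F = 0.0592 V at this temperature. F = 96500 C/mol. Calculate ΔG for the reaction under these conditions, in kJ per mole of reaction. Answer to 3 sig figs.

E°cell = +0.35 − (−0.75) = +1.10 V; the balanced reaction transfers n = 2 electrons.
Here Q = [Zn^2+(aq)] / [Cu^2+(aq)] = 239 (log Q = 2.379), giving E = +1.10 − (0.0592/2)·(2.379) = +1.0296 V.
Finally ΔG = −nFE = −(2)(96500 C/mol)(+1.0296 V) = −199 kJ/mol.

−199 kJ/mol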